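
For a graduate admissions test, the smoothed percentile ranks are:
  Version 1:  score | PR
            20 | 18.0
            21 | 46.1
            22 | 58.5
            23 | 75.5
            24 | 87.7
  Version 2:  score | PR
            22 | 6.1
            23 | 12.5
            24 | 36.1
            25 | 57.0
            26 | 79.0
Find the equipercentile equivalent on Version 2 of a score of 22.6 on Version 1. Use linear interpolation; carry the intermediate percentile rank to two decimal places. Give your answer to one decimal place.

25.5

PR of 22.6 on Version 1: 58.5 + (22.6 − 22)/(23 − 22) × (75.5 − 58.5) = 68.70
On Version 2, PR 68.70 falls between score 25 (PR 57.0) and 26 (PR 79.0).
Interpolate: 25 + (68.70 − 57.0)/(79.0 − 57.0) × (26 − 25) = 25.5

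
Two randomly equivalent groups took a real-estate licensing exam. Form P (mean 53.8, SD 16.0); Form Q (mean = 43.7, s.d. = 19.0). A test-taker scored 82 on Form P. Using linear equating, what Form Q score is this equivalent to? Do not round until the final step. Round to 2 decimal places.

Linear equating: y = (SD_Y/SD_X)(x − M_X) + M_Y
y = (19.0/16.0)(82 − 53.8) + 43.7
y = 1.187500 × 28.2 + 43.7 = 33.4875 + 43.7 = 77.19

77.19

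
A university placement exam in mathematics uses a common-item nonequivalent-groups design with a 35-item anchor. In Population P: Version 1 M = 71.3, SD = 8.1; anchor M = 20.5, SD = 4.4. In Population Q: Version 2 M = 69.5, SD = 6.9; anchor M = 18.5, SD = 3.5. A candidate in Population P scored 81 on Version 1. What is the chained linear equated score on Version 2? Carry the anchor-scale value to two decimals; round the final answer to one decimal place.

83.8

Version 1 → anchor (Population P): v = (4.4/8.1)(81 − 71.3) + 20.5 = 25.77
anchor → Version 2 (Population Q): y = (6.9/3.5)(25.77 − 18.5) + 69.5 = 83.8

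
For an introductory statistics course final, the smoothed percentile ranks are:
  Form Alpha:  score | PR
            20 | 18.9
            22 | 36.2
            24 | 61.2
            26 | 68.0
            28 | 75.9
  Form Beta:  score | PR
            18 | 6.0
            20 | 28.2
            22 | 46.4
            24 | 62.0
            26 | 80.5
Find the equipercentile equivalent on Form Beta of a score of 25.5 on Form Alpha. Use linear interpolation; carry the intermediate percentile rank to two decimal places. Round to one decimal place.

PR of 25.5 on Form Alpha: 61.2 + (25.5 − 24)/(26 − 24) × (68.0 − 61.2) = 66.30
On Form Beta, PR 66.30 falls between score 24 (PR 62.0) and 26 (PR 80.5).
Interpolate: 24 + (66.30 − 62.0)/(80.5 − 62.0) × (26 − 24) = 24.5

24.5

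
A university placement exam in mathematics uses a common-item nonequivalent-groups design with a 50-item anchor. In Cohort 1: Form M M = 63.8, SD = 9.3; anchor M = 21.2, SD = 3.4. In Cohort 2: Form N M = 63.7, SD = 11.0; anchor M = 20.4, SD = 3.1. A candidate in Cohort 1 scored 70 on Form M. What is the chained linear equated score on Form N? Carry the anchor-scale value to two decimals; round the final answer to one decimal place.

Form M → anchor (Cohort 1): v = (3.4/9.3)(70 − 63.8) + 21.2 = 23.47
anchor → Form N (Cohort 2): y = (11.0/3.1)(23.47 − 20.4) + 63.7 = 74.6

74.6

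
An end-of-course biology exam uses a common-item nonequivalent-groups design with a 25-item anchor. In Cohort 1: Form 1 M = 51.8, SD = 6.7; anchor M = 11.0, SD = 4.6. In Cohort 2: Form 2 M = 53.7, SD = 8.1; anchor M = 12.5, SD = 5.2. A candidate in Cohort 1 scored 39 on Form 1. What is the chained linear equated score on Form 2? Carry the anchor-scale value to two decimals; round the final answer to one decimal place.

37.7

Form 1 → anchor (Cohort 1): v = (4.6/6.7)(39 − 51.8) + 11.0 = 2.21
anchor → Form 2 (Cohort 2): y = (8.1/5.2)(2.21 − 12.5) + 53.7 = 37.7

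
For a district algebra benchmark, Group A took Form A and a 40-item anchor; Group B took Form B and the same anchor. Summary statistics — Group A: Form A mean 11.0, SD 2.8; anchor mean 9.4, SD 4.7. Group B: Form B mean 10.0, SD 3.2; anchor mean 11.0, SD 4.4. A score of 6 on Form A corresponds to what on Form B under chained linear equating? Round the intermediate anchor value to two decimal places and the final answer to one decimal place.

Form A → anchor (Group A): v = (4.7/2.8)(6 − 11.0) + 9.4 = 1.01
anchor → Form B (Group B): y = (3.2/4.4)(1.01 − 11.0) + 10.0 = 2.7

2.7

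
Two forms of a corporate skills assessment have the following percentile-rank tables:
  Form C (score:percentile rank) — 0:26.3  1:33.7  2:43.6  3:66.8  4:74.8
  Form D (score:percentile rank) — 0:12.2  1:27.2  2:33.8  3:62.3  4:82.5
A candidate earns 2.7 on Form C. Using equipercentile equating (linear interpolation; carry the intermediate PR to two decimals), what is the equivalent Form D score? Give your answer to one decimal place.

PR of 2.7 on Form C: 43.6 + (2.7 − 2)/(3 − 2) × (66.8 − 43.6) = 59.84
On Form D, PR 59.84 falls between score 2 (PR 33.8) and 3 (PR 62.3).
Interpolate: 2 + (59.84 − 33.8)/(62.3 − 33.8) × (3 − 2) = 2.9

2.9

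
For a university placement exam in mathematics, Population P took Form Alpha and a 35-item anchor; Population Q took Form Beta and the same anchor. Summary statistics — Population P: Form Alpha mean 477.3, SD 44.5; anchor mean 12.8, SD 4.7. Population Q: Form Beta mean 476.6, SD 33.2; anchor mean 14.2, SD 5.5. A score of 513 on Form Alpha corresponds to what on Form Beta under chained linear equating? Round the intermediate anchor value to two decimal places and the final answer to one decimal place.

490.9

Form Alpha → anchor (Population P): v = (4.7/44.5)(513 − 477.3) + 12.8 = 16.57
anchor → Form Beta (Population Q): y = (33.2/5.5)(16.57 − 14.2) + 476.6 = 490.9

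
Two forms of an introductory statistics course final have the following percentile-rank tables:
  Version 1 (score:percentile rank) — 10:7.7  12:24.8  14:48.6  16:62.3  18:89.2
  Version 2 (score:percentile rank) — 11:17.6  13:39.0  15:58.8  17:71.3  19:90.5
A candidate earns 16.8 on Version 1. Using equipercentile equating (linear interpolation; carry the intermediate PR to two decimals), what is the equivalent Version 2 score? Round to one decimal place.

17.2

PR of 16.8 on Version 1: 62.3 + (16.8 − 16)/(18 − 16) × (89.2 − 62.3) = 73.06
On Version 2, PR 73.06 falls between score 17 (PR 71.3) and 19 (PR 90.5).
Interpolate: 17 + (73.06 − 71.3)/(90.5 − 71.3) × (19 − 17) = 17.2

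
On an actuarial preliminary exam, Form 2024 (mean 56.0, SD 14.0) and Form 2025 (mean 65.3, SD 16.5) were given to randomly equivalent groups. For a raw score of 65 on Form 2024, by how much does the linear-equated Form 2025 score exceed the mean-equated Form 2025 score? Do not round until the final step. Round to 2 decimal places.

1.61

Mean-equated: 65 + (65.3 − 56.0) = 74.30
Linear-equated: (16.5/14.0)(65 − 56.0) + 65.3 = 75.907
Difference = 75.907 − 74.30 = 1.61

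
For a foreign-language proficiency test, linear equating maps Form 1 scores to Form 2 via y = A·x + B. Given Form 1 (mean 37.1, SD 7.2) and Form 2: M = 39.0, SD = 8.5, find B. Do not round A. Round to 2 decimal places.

-4.80

A = SD_Y / SD_X = 8.5 / 7.2 = 1.180556
B = M_Y − A·M_X = 39.0 − 1.180556 × 37.1 = -4.80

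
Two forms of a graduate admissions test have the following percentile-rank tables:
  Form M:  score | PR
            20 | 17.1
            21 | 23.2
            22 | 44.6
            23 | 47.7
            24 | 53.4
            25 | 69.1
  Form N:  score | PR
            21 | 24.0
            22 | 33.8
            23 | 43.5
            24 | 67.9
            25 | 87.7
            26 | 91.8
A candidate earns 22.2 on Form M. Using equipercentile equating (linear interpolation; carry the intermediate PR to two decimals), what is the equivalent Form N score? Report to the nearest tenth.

23.1

PR of 22.2 on Form M: 44.6 + (22.2 − 22)/(23 − 22) × (47.7 − 44.6) = 45.22
On Form N, PR 45.22 falls between score 23 (PR 43.5) and 24 (PR 67.9).
Interpolate: 23 + (45.22 − 43.5)/(67.9 − 43.5) × (24 − 23) = 23.1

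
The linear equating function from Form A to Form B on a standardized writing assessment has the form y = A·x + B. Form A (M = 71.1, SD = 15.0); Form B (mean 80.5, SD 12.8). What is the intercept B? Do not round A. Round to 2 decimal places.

A = SD_Y / SD_X = 12.8 / 15.0 = 0.853333
B = M_Y − A·M_X = 80.5 − 0.853333 × 71.1 = 19.83

19.83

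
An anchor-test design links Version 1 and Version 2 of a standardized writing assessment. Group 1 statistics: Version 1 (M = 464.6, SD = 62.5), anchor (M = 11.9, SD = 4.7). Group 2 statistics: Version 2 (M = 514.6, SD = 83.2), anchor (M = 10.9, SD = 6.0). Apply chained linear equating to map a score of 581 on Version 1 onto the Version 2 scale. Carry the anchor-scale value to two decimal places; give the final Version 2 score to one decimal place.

Version 1 → anchor (Group 1): v = (4.7/62.5)(581 − 464.6) + 11.9 = 20.65
anchor → Version 2 (Group 2): y = (83.2/6.0)(20.65 − 10.9) + 514.6 = 649.8

649.8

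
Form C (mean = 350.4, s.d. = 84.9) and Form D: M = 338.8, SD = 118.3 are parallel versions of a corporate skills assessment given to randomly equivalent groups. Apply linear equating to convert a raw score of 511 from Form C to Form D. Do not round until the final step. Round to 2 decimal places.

Linear equating: y = (SD_Y/SD_X)(x − M_X) + M_Y
y = (118.3/84.9)(511 − 350.4) + 338.8
y = 1.393404 × 160.6 + 338.8 = 223.7807 + 338.8 = 562.58

562.58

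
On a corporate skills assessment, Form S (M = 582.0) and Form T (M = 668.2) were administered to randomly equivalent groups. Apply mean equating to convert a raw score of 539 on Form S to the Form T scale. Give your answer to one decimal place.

Mean equating: y = x + (M_Y − M_X) = 539 + (668.2 − 582.0) = 625.2

625.2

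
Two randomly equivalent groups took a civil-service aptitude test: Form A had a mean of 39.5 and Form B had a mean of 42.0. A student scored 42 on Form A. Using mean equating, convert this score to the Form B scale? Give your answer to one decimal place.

44.5

Mean equating: y = x + (M_Y − M_X) = 42 + (42.0 − 39.5) = 44.5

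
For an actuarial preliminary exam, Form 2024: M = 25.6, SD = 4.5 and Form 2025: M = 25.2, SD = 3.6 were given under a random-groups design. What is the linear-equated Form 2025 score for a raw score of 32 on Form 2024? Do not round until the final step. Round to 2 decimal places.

Linear equating: y = (SD_Y/SD_X)(x − M_X) + M_Y
y = (3.6/4.5)(32 − 25.6) + 25.2
y = 0.800000 × 6.4 + 25.2 = 5.1200 + 25.2 = 30.32

30.32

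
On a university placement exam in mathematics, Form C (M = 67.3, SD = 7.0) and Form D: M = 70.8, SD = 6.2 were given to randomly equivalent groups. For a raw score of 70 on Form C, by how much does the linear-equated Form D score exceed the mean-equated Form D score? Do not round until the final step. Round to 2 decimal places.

-0.31

Mean-equated: 70 + (70.8 − 67.3) = 73.50
Linear-equated: (6.2/7.0)(70 − 67.3) + 70.8 = 73.191
Difference = 73.191 − 73.50 = -0.31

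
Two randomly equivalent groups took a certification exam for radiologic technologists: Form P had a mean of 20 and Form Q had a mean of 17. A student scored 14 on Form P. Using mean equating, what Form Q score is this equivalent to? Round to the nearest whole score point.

11

Mean equating: y = x + (M_Y − M_X) = 14 + (17 − 20) = 11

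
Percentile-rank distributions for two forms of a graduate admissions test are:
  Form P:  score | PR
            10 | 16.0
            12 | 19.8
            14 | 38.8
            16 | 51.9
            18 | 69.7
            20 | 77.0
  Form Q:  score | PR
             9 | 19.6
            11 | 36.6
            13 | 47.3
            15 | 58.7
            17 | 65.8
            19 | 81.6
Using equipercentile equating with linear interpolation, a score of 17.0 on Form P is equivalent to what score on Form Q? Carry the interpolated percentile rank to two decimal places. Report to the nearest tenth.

PR of 17.0 on Form P: 51.9 + (17.0 − 16)/(18 − 16) × (69.7 − 51.9) = 60.80
On Form Q, PR 60.80 falls between score 15 (PR 58.7) and 17 (PR 65.8).
Interpolate: 15 + (60.80 − 58.7)/(65.8 − 58.7) × (17 − 15) = 15.6

15.6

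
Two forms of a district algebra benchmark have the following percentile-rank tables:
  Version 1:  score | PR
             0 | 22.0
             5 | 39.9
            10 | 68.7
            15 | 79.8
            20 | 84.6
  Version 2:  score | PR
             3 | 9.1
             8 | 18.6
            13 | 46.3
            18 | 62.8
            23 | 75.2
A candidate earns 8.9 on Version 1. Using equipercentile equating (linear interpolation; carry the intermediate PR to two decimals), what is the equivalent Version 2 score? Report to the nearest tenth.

17.9

PR of 8.9 on Version 1: 39.9 + (8.9 − 5)/(10 − 5) × (68.7 − 39.9) = 62.36
On Version 2, PR 62.36 falls between score 13 (PR 46.3) and 18 (PR 62.8).
Interpolate: 13 + (62.36 − 46.3)/(62.8 − 46.3) × (18 − 13) = 17.9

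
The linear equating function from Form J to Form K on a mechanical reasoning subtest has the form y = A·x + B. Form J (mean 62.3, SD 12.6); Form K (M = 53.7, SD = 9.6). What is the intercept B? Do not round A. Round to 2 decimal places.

A = SD_Y / SD_X = 9.6 / 12.6 = 0.761905
B = M_Y − A·M_X = 53.7 − 0.761905 × 62.3 = 6.23

6.23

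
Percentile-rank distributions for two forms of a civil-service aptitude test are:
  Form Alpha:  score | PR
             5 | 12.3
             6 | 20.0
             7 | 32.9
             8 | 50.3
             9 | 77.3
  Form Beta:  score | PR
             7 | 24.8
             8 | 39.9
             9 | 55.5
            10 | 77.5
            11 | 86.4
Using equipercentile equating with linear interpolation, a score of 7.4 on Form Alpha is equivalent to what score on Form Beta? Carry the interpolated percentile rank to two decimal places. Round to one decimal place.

PR of 7.4 on Form Alpha: 32.9 + (7.4 − 7)/(8 − 7) × (50.3 − 32.9) = 39.86
On Form Beta, PR 39.86 falls between score 7 (PR 24.8) and 8 (PR 39.9).
Interpolate: 7 + (39.86 − 24.8)/(39.9 − 24.8) × (8 − 7) = 8.0

8.0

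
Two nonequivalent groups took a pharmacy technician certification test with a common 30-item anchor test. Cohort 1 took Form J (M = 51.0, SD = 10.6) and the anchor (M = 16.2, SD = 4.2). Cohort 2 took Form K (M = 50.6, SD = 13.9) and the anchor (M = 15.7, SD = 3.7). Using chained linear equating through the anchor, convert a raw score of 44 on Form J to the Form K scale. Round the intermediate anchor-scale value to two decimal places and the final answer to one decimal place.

Form J → anchor (Cohort 1): v = (4.2/10.6)(44 − 51.0) + 16.2 = 13.43
anchor → Form K (Cohort 2): y = (13.9/3.7)(13.43 − 15.7) + 50.6 = 42.1

42.1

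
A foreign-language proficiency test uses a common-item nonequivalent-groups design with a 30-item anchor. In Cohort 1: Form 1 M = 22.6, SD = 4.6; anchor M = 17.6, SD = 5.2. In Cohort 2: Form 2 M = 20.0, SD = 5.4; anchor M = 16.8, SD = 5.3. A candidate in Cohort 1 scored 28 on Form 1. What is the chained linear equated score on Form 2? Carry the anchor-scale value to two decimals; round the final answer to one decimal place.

27.0

Form 1 → anchor (Cohort 1): v = (5.2/4.6)(28 − 22.6) + 17.6 = 23.70
anchor → Form 2 (Cohort 2): y = (5.4/5.3)(23.70 − 16.8) + 20.0 = 27.0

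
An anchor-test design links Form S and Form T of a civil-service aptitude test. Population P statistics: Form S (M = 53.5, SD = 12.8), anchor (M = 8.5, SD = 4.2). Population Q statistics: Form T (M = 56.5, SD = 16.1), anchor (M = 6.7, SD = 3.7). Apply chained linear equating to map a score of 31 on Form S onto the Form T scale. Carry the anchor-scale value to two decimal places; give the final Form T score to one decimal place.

32.2

Form S → anchor (Population P): v = (4.2/12.8)(31 − 53.5) + 8.5 = 1.12
anchor → Form T (Population Q): y = (16.1/3.7)(1.12 − 6.7) + 56.5 = 32.2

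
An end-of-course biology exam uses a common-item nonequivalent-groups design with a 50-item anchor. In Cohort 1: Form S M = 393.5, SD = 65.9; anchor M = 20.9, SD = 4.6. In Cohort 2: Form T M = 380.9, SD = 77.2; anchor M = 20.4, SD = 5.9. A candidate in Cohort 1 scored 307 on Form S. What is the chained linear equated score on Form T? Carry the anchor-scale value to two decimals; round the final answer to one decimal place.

Form S → anchor (Cohort 1): v = (4.6/65.9)(307 − 393.5) + 20.9 = 14.86
anchor → Form T (Cohort 2): y = (77.2/5.9)(14.86 − 20.4) + 380.9 = 308.4

308.4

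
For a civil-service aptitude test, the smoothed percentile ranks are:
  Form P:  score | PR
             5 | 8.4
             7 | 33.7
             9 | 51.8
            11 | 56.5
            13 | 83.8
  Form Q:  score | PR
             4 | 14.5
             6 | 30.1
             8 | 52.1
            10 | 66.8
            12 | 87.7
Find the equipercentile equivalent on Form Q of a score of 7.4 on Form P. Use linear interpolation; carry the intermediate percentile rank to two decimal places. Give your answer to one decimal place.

PR of 7.4 on Form P: 33.7 + (7.4 − 7)/(9 − 7) × (51.8 − 33.7) = 37.32
On Form Q, PR 37.32 falls between score 6 (PR 30.1) and 8 (PR 52.1).
Interpolate: 6 + (37.32 − 30.1)/(52.1 − 30.1) × (8 − 6) = 6.7

6.7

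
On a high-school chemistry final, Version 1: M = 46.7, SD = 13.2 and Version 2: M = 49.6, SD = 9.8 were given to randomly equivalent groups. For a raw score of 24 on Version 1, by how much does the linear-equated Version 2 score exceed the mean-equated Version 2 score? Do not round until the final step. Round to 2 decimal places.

5.85

Mean-equated: 24 + (49.6 − 46.7) = 26.90
Linear-equated: (9.8/13.2)(24 − 46.7) + 49.6 = 32.747
Difference = 32.747 − 26.90 = 5.85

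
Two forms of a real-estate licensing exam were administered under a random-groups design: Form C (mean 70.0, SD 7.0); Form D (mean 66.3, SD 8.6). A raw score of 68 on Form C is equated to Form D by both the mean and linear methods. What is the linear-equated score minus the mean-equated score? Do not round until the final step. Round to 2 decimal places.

-0.46

Mean-equated: 68 + (66.3 − 70.0) = 64.30
Linear-equated: (8.6/7.0)(68 − 70.0) + 66.3 = 63.843
Difference = 63.843 − 64.30 = -0.46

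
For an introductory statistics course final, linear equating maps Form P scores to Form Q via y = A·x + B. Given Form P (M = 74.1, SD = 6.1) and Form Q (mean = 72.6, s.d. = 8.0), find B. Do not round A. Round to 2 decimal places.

A = SD_Y / SD_X = 8.0 / 6.1 = 1.311475
B = M_Y − A·M_X = 72.6 − 1.311475 × 74.1 = -24.58

-24.58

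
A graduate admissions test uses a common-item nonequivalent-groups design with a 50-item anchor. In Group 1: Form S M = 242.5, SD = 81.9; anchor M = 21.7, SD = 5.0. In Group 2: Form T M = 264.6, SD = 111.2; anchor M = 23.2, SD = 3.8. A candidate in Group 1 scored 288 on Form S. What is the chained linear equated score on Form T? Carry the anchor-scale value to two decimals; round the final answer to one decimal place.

302.1

Form S → anchor (Group 1): v = (5.0/81.9)(288 − 242.5) + 21.7 = 24.48
anchor → Form T (Group 2): y = (111.2/3.8)(24.48 − 23.2) + 264.6 = 302.1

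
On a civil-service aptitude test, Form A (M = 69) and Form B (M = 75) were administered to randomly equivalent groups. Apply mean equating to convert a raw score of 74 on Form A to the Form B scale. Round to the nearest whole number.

80

Mean equating: y = x + (M_Y − M_X) = 74 + (75 − 69) = 80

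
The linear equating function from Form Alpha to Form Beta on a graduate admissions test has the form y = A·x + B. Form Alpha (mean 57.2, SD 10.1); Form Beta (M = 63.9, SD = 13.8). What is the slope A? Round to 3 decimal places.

1.366

A = SD_Y / SD_X = 13.8 / 10.1 = 1.366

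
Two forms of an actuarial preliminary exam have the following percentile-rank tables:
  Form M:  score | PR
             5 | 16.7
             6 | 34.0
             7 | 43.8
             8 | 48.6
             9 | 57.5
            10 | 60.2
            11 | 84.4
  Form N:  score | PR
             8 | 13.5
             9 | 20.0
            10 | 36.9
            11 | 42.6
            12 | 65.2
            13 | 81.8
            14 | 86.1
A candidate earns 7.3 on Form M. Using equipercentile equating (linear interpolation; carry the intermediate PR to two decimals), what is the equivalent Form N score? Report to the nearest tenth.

11.1

PR of 7.3 on Form M: 43.8 + (7.3 − 7)/(8 − 7) × (48.6 − 43.8) = 45.24
On Form N, PR 45.24 falls between score 11 (PR 42.6) and 12 (PR 65.2).
Interpolate: 11 + (45.24 − 42.6)/(65.2 − 42.6) × (12 − 11) = 11.1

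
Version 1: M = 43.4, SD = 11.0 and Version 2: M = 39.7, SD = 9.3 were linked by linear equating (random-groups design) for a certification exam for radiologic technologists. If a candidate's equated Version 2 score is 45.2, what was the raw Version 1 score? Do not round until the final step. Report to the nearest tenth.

Invert y = (SD_Y/SD_X)(x − M_X) + M_Y:
x = (SD_X/SD_Y)(y − M_Y) + M_X = (11.0/9.3)(45.2 − 39.7) + 43.4
x = 1.182796 × 5.500 + 43.4 = 49.9

49.9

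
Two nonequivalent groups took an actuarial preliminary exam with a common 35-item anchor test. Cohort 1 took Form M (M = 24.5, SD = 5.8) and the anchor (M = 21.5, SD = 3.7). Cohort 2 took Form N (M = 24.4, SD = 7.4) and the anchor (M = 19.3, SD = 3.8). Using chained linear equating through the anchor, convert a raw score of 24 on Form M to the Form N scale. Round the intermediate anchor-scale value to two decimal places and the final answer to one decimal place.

28.1

Form M → anchor (Cohort 1): v = (3.7/5.8)(24 − 24.5) + 21.5 = 21.18
anchor → Form N (Cohort 2): y = (7.4/3.8)(21.18 − 19.3) + 24.4 = 28.1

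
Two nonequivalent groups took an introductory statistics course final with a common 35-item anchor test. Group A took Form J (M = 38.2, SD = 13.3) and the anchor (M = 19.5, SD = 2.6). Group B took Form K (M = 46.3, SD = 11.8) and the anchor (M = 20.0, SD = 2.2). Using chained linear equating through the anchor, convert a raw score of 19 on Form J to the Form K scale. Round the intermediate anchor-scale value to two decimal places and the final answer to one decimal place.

23.5

Form J → anchor (Group A): v = (2.6/13.3)(19 − 38.2) + 19.5 = 15.75
anchor → Form K (Group B): y = (11.8/2.2)(15.75 − 20.0) + 46.3 = 23.5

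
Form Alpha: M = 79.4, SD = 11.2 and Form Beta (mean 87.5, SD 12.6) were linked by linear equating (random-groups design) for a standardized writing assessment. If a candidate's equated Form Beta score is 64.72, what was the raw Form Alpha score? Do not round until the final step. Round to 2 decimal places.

59.15

Invert y = (SD_Y/SD_X)(x − M_X) + M_Y:
x = (SD_X/SD_Y)(y − M_Y) + M_X = (11.2/12.6)(64.72 − 87.5) + 79.4
x = 0.888889 × -22.780 + 79.4 = 59.15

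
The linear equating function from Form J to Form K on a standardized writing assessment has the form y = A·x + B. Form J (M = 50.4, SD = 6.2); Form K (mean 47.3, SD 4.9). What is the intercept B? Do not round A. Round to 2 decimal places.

7.47

A = SD_Y / SD_X = 4.9 / 6.2 = 0.790323
B = M_Y − A·M_X = 47.3 − 0.790323 × 50.4 = 7.47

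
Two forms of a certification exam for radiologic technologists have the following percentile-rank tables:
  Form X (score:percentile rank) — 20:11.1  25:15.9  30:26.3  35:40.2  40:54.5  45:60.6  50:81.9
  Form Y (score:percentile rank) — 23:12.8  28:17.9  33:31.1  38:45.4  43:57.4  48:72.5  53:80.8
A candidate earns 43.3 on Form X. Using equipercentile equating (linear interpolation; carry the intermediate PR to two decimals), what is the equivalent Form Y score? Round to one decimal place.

43.4

PR of 43.3 on Form X: 54.5 + (43.3 − 40)/(45 − 40) × (60.6 − 54.5) = 58.53
On Form Y, PR 58.53 falls between score 43 (PR 57.4) and 48 (PR 72.5).
Interpolate: 43 + (58.53 − 57.4)/(72.5 − 57.4) × (48 − 43) = 43.4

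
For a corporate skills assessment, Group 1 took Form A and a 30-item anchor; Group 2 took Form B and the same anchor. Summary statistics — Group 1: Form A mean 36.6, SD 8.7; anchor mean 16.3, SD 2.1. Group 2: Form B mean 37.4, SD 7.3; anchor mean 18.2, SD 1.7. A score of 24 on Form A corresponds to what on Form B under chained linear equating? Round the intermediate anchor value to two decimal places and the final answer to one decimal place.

Form A → anchor (Group 1): v = (2.1/8.7)(24 − 36.6) + 16.3 = 13.26
anchor → Form B (Group 2): y = (7.3/1.7)(13.26 − 18.2) + 37.4 = 16.2

16.2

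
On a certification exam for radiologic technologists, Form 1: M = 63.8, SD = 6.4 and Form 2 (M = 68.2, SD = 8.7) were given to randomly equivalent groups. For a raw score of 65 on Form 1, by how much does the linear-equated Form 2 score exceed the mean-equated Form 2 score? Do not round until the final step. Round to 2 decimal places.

Mean-equated: 65 + (68.2 − 63.8) = 69.40
Linear-equated: (8.7/6.4)(65 − 63.8) + 68.2 = 69.831
Difference = 69.831 − 69.40 = 0.43

0.43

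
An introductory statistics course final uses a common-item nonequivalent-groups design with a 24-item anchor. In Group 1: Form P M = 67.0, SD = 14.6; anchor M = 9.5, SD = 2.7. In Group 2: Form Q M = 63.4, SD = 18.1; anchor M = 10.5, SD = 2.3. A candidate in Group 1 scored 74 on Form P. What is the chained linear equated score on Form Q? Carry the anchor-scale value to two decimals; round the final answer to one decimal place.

Form P → anchor (Group 1): v = (2.7/14.6)(74 − 67.0) + 9.5 = 10.79
anchor → Form Q (Group 2): y = (18.1/2.3)(10.79 − 10.5) + 63.4 = 65.7

65.7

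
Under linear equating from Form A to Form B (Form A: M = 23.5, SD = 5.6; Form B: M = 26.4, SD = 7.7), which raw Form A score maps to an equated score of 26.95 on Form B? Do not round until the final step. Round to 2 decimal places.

23.90

Invert y = (SD_Y/SD_X)(x − M_X) + M_Y:
x = (SD_X/SD_Y)(y − M_Y) + M_X = (5.6/7.7)(26.95 − 26.4) + 23.5
x = 0.727273 × 0.550 + 23.5 = 23.90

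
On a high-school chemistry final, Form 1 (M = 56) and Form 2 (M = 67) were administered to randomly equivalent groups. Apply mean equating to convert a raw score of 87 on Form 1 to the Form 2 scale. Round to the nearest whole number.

Mean equating: y = x + (M_Y − M_X) = 87 + (67 − 56) = 98

98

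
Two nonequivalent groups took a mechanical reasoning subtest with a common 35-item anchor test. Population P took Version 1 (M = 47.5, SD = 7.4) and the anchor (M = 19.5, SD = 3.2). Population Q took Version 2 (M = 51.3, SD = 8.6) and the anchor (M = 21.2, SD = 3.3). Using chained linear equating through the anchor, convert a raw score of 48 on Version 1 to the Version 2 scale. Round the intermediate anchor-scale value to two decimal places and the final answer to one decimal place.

Version 1 → anchor (Population P): v = (3.2/7.4)(48 − 47.5) + 19.5 = 19.72
anchor → Version 2 (Population Q): y = (8.6/3.3)(19.72 − 21.2) + 51.3 = 47.4

47.4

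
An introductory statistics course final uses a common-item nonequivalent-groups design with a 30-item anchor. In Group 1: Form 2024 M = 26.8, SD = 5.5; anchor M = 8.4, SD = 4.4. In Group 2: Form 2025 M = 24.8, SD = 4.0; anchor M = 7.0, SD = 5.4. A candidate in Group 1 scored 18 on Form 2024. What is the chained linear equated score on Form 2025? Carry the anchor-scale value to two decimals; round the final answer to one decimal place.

Form 2024 → anchor (Group 1): v = (4.4/5.5)(18 − 26.8) + 8.4 = 1.36
anchor → Form 2025 (Group 2): y = (4.0/5.4)(1.36 − 7.0) + 24.8 = 20.6

20.6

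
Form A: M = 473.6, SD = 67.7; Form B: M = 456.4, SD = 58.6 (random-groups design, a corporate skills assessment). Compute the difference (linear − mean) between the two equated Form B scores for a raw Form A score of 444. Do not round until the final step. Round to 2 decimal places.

Mean-equated: 444 + (456.4 − 473.6) = 426.80
Linear-equated: (58.6/67.7)(444 − 473.6) + 456.4 = 430.779
Difference = 430.779 − 426.80 = 3.98

3.98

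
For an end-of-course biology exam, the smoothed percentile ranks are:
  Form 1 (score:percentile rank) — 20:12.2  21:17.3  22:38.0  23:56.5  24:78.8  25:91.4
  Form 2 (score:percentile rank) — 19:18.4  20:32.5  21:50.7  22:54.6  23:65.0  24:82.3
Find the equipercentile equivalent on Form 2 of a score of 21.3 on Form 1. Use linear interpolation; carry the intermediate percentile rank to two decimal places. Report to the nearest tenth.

19.4

PR of 21.3 on Form 1: 17.3 + (21.3 − 21)/(22 − 21) × (38.0 − 17.3) = 23.51
On Form 2, PR 23.51 falls between score 19 (PR 18.4) and 20 (PR 32.5).
Interpolate: 19 + (23.51 − 18.4)/(32.5 − 18.4) × (20 − 19) = 19.4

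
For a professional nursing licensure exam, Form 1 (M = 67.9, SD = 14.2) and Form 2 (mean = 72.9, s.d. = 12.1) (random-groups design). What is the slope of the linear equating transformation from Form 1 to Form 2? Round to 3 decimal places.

0.852

A = SD_Y / SD_X = 12.1 / 14.2 = 0.852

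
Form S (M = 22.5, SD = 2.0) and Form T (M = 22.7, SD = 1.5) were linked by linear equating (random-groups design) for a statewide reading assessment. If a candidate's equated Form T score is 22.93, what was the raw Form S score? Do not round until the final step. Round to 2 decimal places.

22.81

Invert y = (SD_Y/SD_X)(x − M_X) + M_Y:
x = (SD_X/SD_Y)(y − M_Y) + M_X = (2.0/1.5)(22.93 − 22.7) + 22.5
x = 1.333333 × 0.230 + 22.5 = 22.81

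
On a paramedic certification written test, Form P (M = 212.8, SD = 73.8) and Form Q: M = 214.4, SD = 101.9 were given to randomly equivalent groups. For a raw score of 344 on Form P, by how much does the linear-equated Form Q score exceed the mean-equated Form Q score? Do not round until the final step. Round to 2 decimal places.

Mean-equated: 344 + (214.4 − 212.8) = 345.60
Linear-equated: (101.9/73.8)(344 − 212.8) + 214.4 = 395.556
Difference = 395.556 − 345.60 = 49.96

49.96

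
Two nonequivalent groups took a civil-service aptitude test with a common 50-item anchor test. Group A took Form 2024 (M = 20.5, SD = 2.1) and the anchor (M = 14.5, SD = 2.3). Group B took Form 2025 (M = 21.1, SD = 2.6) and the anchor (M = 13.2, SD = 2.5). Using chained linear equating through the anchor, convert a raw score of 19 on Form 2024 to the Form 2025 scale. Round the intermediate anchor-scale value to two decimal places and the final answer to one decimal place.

Form 2024 → anchor (Group A): v = (2.3/2.1)(19 − 20.5) + 14.5 = 12.86
anchor → Form 2025 (Group B): y = (2.6/2.5)(12.86 − 13.2) + 21.1 = 20.7

20.7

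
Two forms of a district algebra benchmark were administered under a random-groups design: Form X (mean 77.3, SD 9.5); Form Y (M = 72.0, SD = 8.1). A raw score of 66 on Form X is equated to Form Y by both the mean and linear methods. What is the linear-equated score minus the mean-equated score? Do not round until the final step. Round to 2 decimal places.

1.67

Mean-equated: 66 + (72.0 − 77.3) = 60.70
Linear-equated: (8.1/9.5)(66 − 77.3) + 72.0 = 62.365
Difference = 62.365 − 60.70 = 1.67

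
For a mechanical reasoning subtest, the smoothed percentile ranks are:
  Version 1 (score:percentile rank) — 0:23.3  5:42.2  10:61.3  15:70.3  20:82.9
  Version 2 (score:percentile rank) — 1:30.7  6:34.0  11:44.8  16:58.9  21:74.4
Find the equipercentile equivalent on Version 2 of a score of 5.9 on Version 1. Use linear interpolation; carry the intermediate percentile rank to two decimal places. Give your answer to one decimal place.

11.3

PR of 5.9 on Version 1: 42.2 + (5.9 − 5)/(10 − 5) × (61.3 − 42.2) = 45.64
On Version 2, PR 45.64 falls between score 11 (PR 44.8) and 16 (PR 58.9).
Interpolate: 11 + (45.64 − 44.8)/(58.9 − 44.8) × (16 − 11) = 11.3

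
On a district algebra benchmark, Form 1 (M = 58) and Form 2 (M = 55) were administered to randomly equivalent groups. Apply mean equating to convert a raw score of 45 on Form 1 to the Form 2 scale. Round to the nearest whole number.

42

Mean equating: y = x + (M_Y − M_X) = 45 + (55 − 58) = 42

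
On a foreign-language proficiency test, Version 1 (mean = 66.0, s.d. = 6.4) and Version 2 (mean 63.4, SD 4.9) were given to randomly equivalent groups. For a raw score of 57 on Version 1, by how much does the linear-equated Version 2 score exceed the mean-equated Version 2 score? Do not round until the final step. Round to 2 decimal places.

2.11

Mean-equated: 57 + (63.4 − 66.0) = 54.40
Linear-equated: (4.9/6.4)(57 − 66.0) + 63.4 = 56.509
Difference = 56.509 − 54.40 = 2.11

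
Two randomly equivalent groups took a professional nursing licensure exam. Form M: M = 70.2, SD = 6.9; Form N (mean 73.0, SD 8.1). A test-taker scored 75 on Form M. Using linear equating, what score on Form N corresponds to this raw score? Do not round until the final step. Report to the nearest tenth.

Linear equating: y = (SD_Y/SD_X)(x − M_X) + M_Y
y = (8.1/6.9)(75 − 70.2) + 73.0
y = 1.173913 × 4.8 + 73.0 = 5.6348 + 73.0 = 78.6

78.6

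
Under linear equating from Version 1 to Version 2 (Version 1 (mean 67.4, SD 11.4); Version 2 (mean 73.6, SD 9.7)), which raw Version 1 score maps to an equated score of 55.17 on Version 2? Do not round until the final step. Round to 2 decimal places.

Invert y = (SD_Y/SD_X)(x − M_X) + M_Y:
x = (SD_X/SD_Y)(y − M_Y) + M_X = (11.4/9.7)(55.17 − 73.6) + 67.4
x = 1.175258 × -18.430 + 67.4 = 45.74

45.74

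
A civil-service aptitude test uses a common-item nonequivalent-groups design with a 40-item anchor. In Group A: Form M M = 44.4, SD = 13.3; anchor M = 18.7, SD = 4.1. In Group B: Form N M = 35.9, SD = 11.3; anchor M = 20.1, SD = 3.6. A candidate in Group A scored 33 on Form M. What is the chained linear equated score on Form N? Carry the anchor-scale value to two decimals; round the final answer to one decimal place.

Form M → anchor (Group A): v = (4.1/13.3)(33 − 44.4) + 18.7 = 15.19
anchor → Form N (Group B): y = (11.3/3.6)(15.19 − 20.1) + 35.9 = 20.5

20.5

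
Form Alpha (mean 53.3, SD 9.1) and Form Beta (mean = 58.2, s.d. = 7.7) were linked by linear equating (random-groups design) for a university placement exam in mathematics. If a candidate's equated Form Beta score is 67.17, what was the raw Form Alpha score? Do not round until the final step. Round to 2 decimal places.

Invert y = (SD_Y/SD_X)(x − M_X) + M_Y:
x = (SD_X/SD_Y)(y − M_Y) + M_X = (9.1/7.7)(67.17 − 58.2) + 53.3
x = 1.181818 × 8.970 + 53.3 = 63.90

63.90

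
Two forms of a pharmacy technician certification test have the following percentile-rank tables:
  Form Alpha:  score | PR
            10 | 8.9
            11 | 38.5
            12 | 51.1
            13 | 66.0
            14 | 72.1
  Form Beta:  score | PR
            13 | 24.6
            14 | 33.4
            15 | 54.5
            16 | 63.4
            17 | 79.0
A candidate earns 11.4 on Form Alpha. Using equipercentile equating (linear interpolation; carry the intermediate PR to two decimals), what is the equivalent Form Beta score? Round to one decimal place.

14.5

PR of 11.4 on Form Alpha: 38.5 + (11.4 − 11)/(12 − 11) × (51.1 − 38.5) = 43.54
On Form Beta, PR 43.54 falls between score 14 (PR 33.4) and 15 (PR 54.5).
Interpolate: 14 + (43.54 − 33.4)/(54.5 − 33.4) × (15 − 14) = 14.5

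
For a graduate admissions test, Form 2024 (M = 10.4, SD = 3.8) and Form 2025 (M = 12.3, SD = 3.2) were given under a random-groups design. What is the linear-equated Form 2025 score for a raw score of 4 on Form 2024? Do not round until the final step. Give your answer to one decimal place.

6.9

Linear equating: y = (SD_Y/SD_X)(x − M_X) + M_Y
y = (3.2/3.8)(4 − 10.4) + 12.3
y = 0.842105 × -6.4 + 12.3 = -5.3895 + 12.3 = 6.9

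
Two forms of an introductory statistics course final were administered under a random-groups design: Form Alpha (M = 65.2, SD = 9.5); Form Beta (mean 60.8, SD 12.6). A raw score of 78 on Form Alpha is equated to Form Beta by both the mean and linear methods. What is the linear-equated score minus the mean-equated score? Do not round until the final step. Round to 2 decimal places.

4.18

Mean-equated: 78 + (60.8 − 65.2) = 73.60
Linear-equated: (12.6/9.5)(78 − 65.2) + 60.8 = 77.777
Difference = 77.777 − 73.60 = 4.18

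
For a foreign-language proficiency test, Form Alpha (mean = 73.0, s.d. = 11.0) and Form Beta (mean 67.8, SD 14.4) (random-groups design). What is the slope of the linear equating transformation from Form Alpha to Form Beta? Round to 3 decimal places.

A = SD_Y / SD_X = 14.4 / 11.0 = 1.309

1.309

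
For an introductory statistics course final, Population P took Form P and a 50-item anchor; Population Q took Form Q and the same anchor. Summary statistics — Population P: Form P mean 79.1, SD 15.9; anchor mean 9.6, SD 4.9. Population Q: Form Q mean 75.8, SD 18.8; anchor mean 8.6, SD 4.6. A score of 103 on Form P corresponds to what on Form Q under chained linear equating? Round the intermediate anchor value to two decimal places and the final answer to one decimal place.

Form P → anchor (Population P): v = (4.9/15.9)(103 − 79.1) + 9.6 = 16.97
anchor → Form Q (Population Q): y = (18.8/4.6)(16.97 − 8.6) + 75.8 = 110.0

110.0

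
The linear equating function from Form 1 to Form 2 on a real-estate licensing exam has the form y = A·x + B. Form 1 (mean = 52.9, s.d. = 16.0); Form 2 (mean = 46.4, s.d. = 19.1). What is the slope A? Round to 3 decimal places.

A = SD_Y / SD_X = 19.1 / 16.0 = 1.194

1.194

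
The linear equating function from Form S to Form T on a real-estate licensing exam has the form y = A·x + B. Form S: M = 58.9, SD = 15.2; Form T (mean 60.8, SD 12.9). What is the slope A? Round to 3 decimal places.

0.849

A = SD_Y / SD_X = 12.9 / 15.2 = 0.849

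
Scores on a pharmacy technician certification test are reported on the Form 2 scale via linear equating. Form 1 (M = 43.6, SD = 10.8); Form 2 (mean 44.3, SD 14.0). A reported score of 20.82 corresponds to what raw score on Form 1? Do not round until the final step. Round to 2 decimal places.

25.49

Invert y = (SD_Y/SD_X)(x − M_X) + M_Y:
x = (SD_X/SD_Y)(y − M_Y) + M_X = (10.8/14.0)(20.82 − 44.3) + 43.6
x = 0.771429 × -23.480 + 43.6 = 25.49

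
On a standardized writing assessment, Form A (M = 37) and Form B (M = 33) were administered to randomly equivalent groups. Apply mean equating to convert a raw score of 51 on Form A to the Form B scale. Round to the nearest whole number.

47

Mean equating: y = x + (M_Y − M_X) = 51 + (33 − 37) = 47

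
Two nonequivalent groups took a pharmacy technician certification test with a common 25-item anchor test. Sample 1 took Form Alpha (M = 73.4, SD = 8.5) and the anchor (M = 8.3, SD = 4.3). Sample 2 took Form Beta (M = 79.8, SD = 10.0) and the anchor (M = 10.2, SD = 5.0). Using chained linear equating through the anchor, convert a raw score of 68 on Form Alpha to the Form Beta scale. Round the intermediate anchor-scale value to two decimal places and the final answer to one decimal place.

70.5

Form Alpha → anchor (Sample 1): v = (4.3/8.5)(68 − 73.4) + 8.3 = 5.57
anchor → Form Beta (Sample 2): y = (10.0/5.0)(5.57 − 10.2) + 79.8 = 70.5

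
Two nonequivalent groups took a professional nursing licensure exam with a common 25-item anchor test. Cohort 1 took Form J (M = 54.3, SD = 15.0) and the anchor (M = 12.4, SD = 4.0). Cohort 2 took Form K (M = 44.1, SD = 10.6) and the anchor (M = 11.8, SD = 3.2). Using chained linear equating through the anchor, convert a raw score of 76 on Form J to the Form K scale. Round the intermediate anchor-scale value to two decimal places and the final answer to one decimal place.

65.3

Form J → anchor (Cohort 1): v = (4.0/15.0)(76 − 54.3) + 12.4 = 18.19
anchor → Form K (Cohort 2): y = (10.6/3.2)(18.19 − 11.8) + 44.1 = 65.3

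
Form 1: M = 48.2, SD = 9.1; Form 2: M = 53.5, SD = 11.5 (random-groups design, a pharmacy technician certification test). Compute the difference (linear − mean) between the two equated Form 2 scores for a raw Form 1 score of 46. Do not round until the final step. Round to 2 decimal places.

Mean-equated: 46 + (53.5 − 48.2) = 51.30
Linear-equated: (11.5/9.1)(46 − 48.2) + 53.5 = 50.720
Difference = 50.720 − 51.30 = -0.58

-0.58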